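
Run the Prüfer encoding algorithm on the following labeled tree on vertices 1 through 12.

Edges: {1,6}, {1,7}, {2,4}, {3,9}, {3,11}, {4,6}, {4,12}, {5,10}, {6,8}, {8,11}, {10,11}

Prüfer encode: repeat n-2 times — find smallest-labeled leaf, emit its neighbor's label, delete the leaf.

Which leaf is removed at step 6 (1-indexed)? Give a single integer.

Step 1: current leaves = {2,5,7,9,12}. Remove leaf 2 (neighbor: 4).
Step 2: current leaves = {5,7,9,12}. Remove leaf 5 (neighbor: 10).
Step 3: current leaves = {7,9,10,12}. Remove leaf 7 (neighbor: 1).
Step 4: current leaves = {1,9,10,12}. Remove leaf 1 (neighbor: 6).
Step 5: current leaves = {9,10,12}. Remove leaf 9 (neighbor: 3).
Step 6: current leaves = {3,10,12}. Remove leaf 3 (neighbor: 11).

Answer: 3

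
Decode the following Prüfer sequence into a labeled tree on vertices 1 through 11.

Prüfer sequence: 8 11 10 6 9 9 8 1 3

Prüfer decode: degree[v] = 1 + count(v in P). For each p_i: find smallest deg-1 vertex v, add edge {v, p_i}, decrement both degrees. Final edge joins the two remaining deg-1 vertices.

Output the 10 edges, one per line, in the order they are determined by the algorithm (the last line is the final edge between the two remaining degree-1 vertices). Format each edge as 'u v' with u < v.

Answer: 2 8
4 11
5 10
6 7
6 9
9 10
8 9
1 8
1 3
3 11

Derivation:
Initial degrees: {1:2, 2:1, 3:2, 4:1, 5:1, 6:2, 7:1, 8:3, 9:3, 10:2, 11:2}
Step 1: smallest deg-1 vertex = 2, p_1 = 8. Add edge {2,8}. Now deg[2]=0, deg[8]=2.
Step 2: smallest deg-1 vertex = 4, p_2 = 11. Add edge {4,11}. Now deg[4]=0, deg[11]=1.
Step 3: smallest deg-1 vertex = 5, p_3 = 10. Add edge {5,10}. Now deg[5]=0, deg[10]=1.
Step 4: smallest deg-1 vertex = 7, p_4 = 6. Add edge {6,7}. Now deg[7]=0, deg[6]=1.
Step 5: smallest deg-1 vertex = 6, p_5 = 9. Add edge {6,9}. Now deg[6]=0, deg[9]=2.
Step 6: smallest deg-1 vertex = 10, p_6 = 9. Add edge {9,10}. Now deg[10]=0, deg[9]=1.
Step 7: smallest deg-1 vertex = 9, p_7 = 8. Add edge {8,9}. Now deg[9]=0, deg[8]=1.
Step 8: smallest deg-1 vertex = 8, p_8 = 1. Add edge {1,8}. Now deg[8]=0, deg[1]=1.
Step 9: smallest deg-1 vertex = 1, p_9 = 3. Add edge {1,3}. Now deg[1]=0, deg[3]=1.
Final: two remaining deg-1 vertices are 3, 11. Add edge {3,11}.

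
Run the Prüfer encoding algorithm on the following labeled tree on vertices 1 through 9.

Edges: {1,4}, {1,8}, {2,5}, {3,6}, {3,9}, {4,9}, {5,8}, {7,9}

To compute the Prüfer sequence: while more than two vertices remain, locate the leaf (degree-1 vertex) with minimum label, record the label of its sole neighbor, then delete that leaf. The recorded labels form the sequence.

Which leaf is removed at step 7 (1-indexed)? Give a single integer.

Step 1: current leaves = {2,6,7}. Remove leaf 2 (neighbor: 5).
Step 2: current leaves = {5,6,7}. Remove leaf 5 (neighbor: 8).
Step 3: current leaves = {6,7,8}. Remove leaf 6 (neighbor: 3).
Step 4: current leaves = {3,7,8}. Remove leaf 3 (neighbor: 9).
Step 5: current leaves = {7,8}. Remove leaf 7 (neighbor: 9).
Step 6: current leaves = {8,9}. Remove leaf 8 (neighbor: 1).
Step 7: current leaves = {1,9}. Remove leaf 1 (neighbor: 4).

Answer: 1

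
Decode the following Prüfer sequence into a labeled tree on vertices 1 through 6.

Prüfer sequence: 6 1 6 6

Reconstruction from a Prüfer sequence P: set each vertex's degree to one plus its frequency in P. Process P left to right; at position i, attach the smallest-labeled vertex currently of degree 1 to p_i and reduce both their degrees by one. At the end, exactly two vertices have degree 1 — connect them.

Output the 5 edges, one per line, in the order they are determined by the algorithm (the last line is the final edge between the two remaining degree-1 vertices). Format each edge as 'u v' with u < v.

Initial degrees: {1:2, 2:1, 3:1, 4:1, 5:1, 6:4}
Step 1: smallest deg-1 vertex = 2, p_1 = 6. Add edge {2,6}. Now deg[2]=0, deg[6]=3.
Step 2: smallest deg-1 vertex = 3, p_2 = 1. Add edge {1,3}. Now deg[3]=0, deg[1]=1.
Step 3: smallest deg-1 vertex = 1, p_3 = 6. Add edge {1,6}. Now deg[1]=0, deg[6]=2.
Step 4: smallest deg-1 vertex = 4, p_4 = 6. Add edge {4,6}. Now deg[4]=0, deg[6]=1.
Final: two remaining deg-1 vertices are 5, 6. Add edge {5,6}.

Answer: 2 6
1 3
1 6
4 6
5 6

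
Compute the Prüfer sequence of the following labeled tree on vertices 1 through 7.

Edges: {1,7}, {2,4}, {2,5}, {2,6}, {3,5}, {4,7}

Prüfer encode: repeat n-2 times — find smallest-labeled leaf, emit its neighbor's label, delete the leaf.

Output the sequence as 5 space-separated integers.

Step 1: leaves = {1,3,6}. Remove smallest leaf 1, emit neighbor 7.
Step 2: leaves = {3,6,7}. Remove smallest leaf 3, emit neighbor 5.
Step 3: leaves = {5,6,7}. Remove smallest leaf 5, emit neighbor 2.
Step 4: leaves = {6,7}. Remove smallest leaf 6, emit neighbor 2.
Step 5: leaves = {2,7}. Remove smallest leaf 2, emit neighbor 4.
Done: 2 vertices remain (4, 7). Sequence = [7 5 2 2 4]

Answer: 7 5 2 2 4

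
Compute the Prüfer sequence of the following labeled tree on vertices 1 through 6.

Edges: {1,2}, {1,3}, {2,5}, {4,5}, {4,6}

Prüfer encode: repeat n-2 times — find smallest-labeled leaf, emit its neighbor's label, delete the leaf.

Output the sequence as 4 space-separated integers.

Answer: 1 2 5 4

Derivation:
Step 1: leaves = {3,6}. Remove smallest leaf 3, emit neighbor 1.
Step 2: leaves = {1,6}. Remove smallest leaf 1, emit neighbor 2.
Step 3: leaves = {2,6}. Remove smallest leaf 2, emit neighbor 5.
Step 4: leaves = {5,6}. Remove smallest leaf 5, emit neighbor 4.
Done: 2 vertices remain (4, 6). Sequence = [1 2 5 4]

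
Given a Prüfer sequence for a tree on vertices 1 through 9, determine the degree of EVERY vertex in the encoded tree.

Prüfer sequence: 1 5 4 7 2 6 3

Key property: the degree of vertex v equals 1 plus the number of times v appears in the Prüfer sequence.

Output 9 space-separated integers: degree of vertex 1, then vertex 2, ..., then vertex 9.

Answer: 2 2 2 2 2 2 2 1 1

Derivation:
p_1 = 1: count[1] becomes 1
p_2 = 5: count[5] becomes 1
p_3 = 4: count[4] becomes 1
p_4 = 7: count[7] becomes 1
p_5 = 2: count[2] becomes 1
p_6 = 6: count[6] becomes 1
p_7 = 3: count[3] becomes 1
Degrees (1 + count): deg[1]=1+1=2, deg[2]=1+1=2, deg[3]=1+1=2, deg[4]=1+1=2, deg[5]=1+1=2, deg[6]=1+1=2, deg[7]=1+1=2, deg[8]=1+0=1, deg[9]=1+0=1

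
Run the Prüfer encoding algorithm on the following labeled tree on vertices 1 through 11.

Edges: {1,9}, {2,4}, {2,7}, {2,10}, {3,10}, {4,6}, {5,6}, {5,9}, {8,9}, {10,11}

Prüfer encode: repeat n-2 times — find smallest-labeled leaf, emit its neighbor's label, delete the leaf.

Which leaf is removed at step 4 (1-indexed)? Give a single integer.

Answer: 8

Derivation:
Step 1: current leaves = {1,3,7,8,11}. Remove leaf 1 (neighbor: 9).
Step 2: current leaves = {3,7,8,11}. Remove leaf 3 (neighbor: 10).
Step 3: current leaves = {7,8,11}. Remove leaf 7 (neighbor: 2).
Step 4: current leaves = {8,11}. Remove leaf 8 (neighbor: 9).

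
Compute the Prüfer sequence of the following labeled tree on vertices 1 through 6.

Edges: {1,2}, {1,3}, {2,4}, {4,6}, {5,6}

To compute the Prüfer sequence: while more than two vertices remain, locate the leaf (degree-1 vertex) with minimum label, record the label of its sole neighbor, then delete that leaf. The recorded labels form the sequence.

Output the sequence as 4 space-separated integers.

Answer: 1 2 4 6

Derivation:
Step 1: leaves = {3,5}. Remove smallest leaf 3, emit neighbor 1.
Step 2: leaves = {1,5}. Remove smallest leaf 1, emit neighbor 2.
Step 3: leaves = {2,5}. Remove smallest leaf 2, emit neighbor 4.
Step 4: leaves = {4,5}. Remove smallest leaf 4, emit neighbor 6.
Done: 2 vertices remain (5, 6). Sequence = [1 2 4 6]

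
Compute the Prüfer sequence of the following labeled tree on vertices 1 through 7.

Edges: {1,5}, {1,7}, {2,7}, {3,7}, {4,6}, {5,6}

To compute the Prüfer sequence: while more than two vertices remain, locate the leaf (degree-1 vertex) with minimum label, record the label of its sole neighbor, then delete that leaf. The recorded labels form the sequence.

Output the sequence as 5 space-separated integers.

Step 1: leaves = {2,3,4}. Remove smallest leaf 2, emit neighbor 7.
Step 2: leaves = {3,4}. Remove smallest leaf 3, emit neighbor 7.
Step 3: leaves = {4,7}. Remove smallest leaf 4, emit neighbor 6.
Step 4: leaves = {6,7}. Remove smallest leaf 6, emit neighbor 5.
Step 5: leaves = {5,7}. Remove smallest leaf 5, emit neighbor 1.
Done: 2 vertices remain (1, 7). Sequence = [7 7 6 5 1]

Answer: 7 7 6 5 1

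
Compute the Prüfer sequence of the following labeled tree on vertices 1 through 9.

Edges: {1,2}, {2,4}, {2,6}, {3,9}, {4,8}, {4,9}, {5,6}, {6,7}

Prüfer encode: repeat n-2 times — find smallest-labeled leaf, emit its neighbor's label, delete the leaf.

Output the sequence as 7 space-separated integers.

Step 1: leaves = {1,3,5,7,8}. Remove smallest leaf 1, emit neighbor 2.
Step 2: leaves = {3,5,7,8}. Remove smallest leaf 3, emit neighbor 9.
Step 3: leaves = {5,7,8,9}. Remove smallest leaf 5, emit neighbor 6.
Step 4: leaves = {7,8,9}. Remove smallest leaf 7, emit neighbor 6.
Step 5: leaves = {6,8,9}. Remove smallest leaf 6, emit neighbor 2.
Step 6: leaves = {2,8,9}. Remove smallest leaf 2, emit neighbor 4.
Step 7: leaves = {8,9}. Remove smallest leaf 8, emit neighbor 4.
Done: 2 vertices remain (4, 9). Sequence = [2 9 6 6 2 4 4]

Answer: 2 9 6 6 2 4 4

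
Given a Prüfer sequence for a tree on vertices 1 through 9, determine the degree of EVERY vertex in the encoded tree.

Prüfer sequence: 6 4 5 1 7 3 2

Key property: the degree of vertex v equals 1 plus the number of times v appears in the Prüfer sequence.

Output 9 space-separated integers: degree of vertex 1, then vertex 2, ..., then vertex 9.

Answer: 2 2 2 2 2 2 2 1 1

Derivation:
p_1 = 6: count[6] becomes 1
p_2 = 4: count[4] becomes 1
p_3 = 5: count[5] becomes 1
p_4 = 1: count[1] becomes 1
p_5 = 7: count[7] becomes 1
p_6 = 3: count[3] becomes 1
p_7 = 2: count[2] becomes 1
Degrees (1 + count): deg[1]=1+1=2, deg[2]=1+1=2, deg[3]=1+1=2, deg[4]=1+1=2, deg[5]=1+1=2, deg[6]=1+1=2, deg[7]=1+1=2, deg[8]=1+0=1, deg[9]=1+0=1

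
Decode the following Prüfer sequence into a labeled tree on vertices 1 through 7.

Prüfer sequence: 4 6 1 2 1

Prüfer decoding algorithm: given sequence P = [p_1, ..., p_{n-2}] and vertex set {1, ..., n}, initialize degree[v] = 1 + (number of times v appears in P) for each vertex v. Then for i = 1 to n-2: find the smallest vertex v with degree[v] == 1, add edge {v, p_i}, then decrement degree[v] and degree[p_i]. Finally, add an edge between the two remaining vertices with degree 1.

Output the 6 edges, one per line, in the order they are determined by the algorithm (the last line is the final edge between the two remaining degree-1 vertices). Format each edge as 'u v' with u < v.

Answer: 3 4
4 6
1 5
2 6
1 2
1 7

Derivation:
Initial degrees: {1:3, 2:2, 3:1, 4:2, 5:1, 6:2, 7:1}
Step 1: smallest deg-1 vertex = 3, p_1 = 4. Add edge {3,4}. Now deg[3]=0, deg[4]=1.
Step 2: smallest deg-1 vertex = 4, p_2 = 6. Add edge {4,6}. Now deg[4]=0, deg[6]=1.
Step 3: smallest deg-1 vertex = 5, p_3 = 1. Add edge {1,5}. Now deg[5]=0, deg[1]=2.
Step 4: smallest deg-1 vertex = 6, p_4 = 2. Add edge {2,6}. Now deg[6]=0, deg[2]=1.
Step 5: smallest deg-1 vertex = 2, p_5 = 1. Add edge {1,2}. Now deg[2]=0, deg[1]=1.
Final: two remaining deg-1 vertices are 1, 7. Add edge {1,7}.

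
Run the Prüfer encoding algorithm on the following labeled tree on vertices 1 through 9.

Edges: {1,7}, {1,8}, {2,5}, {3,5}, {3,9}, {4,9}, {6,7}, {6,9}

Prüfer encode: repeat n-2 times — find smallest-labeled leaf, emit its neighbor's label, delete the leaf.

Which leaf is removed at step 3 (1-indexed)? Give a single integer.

Step 1: current leaves = {2,4,8}. Remove leaf 2 (neighbor: 5).
Step 2: current leaves = {4,5,8}. Remove leaf 4 (neighbor: 9).
Step 3: current leaves = {5,8}. Remove leaf 5 (neighbor: 3).

Answer: 5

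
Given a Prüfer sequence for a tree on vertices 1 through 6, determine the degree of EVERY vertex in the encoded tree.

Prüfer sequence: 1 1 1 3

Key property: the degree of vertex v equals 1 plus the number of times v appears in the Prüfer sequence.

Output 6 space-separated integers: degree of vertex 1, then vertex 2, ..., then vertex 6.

Answer: 4 1 2 1 1 1

Derivation:
p_1 = 1: count[1] becomes 1
p_2 = 1: count[1] becomes 2
p_3 = 1: count[1] becomes 3
p_4 = 3: count[3] becomes 1
Degrees (1 + count): deg[1]=1+3=4, deg[2]=1+0=1, deg[3]=1+1=2, deg[4]=1+0=1, deg[5]=1+0=1, deg[6]=1+0=1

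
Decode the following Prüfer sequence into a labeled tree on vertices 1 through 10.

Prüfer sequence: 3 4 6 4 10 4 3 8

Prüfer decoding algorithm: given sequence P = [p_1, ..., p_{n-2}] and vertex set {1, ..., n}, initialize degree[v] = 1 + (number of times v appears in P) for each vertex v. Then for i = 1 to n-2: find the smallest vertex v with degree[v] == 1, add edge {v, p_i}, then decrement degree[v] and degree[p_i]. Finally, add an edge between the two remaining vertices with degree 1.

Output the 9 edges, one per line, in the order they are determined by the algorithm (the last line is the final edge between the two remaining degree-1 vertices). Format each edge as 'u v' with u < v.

Initial degrees: {1:1, 2:1, 3:3, 4:4, 5:1, 6:2, 7:1, 8:2, 9:1, 10:2}
Step 1: smallest deg-1 vertex = 1, p_1 = 3. Add edge {1,3}. Now deg[1]=0, deg[3]=2.
Step 2: smallest deg-1 vertex = 2, p_2 = 4. Add edge {2,4}. Now deg[2]=0, deg[4]=3.
Step 3: smallest deg-1 vertex = 5, p_3 = 6. Add edge {5,6}. Now deg[5]=0, deg[6]=1.
Step 4: smallest deg-1 vertex = 6, p_4 = 4. Add edge {4,6}. Now deg[6]=0, deg[4]=2.
Step 5: smallest deg-1 vertex = 7, p_5 = 10. Add edge {7,10}. Now deg[7]=0, deg[10]=1.
Step 6: smallest deg-1 vertex = 9, p_6 = 4. Add edge {4,9}. Now deg[9]=0, deg[4]=1.
Step 7: smallest deg-1 vertex = 4, p_7 = 3. Add edge {3,4}. Now deg[4]=0, deg[3]=1.
Step 8: smallest deg-1 vertex = 3, p_8 = 8. Add edge {3,8}. Now deg[3]=0, deg[8]=1.
Final: two remaining deg-1 vertices are 8, 10. Add edge {8,10}.

Answer: 1 3
2 4
5 6
4 6
7 10
4 9
3 4
3 8
8 10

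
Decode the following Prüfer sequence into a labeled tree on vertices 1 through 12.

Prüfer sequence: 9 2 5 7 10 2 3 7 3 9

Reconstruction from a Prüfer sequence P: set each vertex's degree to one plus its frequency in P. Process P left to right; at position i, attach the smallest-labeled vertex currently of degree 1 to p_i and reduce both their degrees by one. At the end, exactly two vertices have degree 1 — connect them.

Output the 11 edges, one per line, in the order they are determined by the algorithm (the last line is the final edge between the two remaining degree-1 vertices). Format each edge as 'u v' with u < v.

Answer: 1 9
2 4
5 6
5 7
8 10
2 10
2 3
7 11
3 7
3 9
9 12

Derivation:
Initial degrees: {1:1, 2:3, 3:3, 4:1, 5:2, 6:1, 7:3, 8:1, 9:3, 10:2, 11:1, 12:1}
Step 1: smallest deg-1 vertex = 1, p_1 = 9. Add edge {1,9}. Now deg[1]=0, deg[9]=2.
Step 2: smallest deg-1 vertex = 4, p_2 = 2. Add edge {2,4}. Now deg[4]=0, deg[2]=2.
Step 3: smallest deg-1 vertex = 6, p_3 = 5. Add edge {5,6}. Now deg[6]=0, deg[5]=1.
Step 4: smallest deg-1 vertex = 5, p_4 = 7. Add edge {5,7}. Now deg[5]=0, deg[7]=2.
Step 5: smallest deg-1 vertex = 8, p_5 = 10. Add edge {8,10}. Now deg[8]=0, deg[10]=1.
Step 6: smallest deg-1 vertex = 10, p_6 = 2. Add edge {2,10}. Now deg[10]=0, deg[2]=1.
Step 7: smallest deg-1 vertex = 2, p_7 = 3. Add edge {2,3}. Now deg[2]=0, deg[3]=2.
Step 8: smallest deg-1 vertex = 11, p_8 = 7. Add edge {7,11}. Now deg[11]=0, deg[7]=1.
Step 9: smallest deg-1 vertex = 7, p_9 = 3. Add edge {3,7}. Now deg[7]=0, deg[3]=1.
Step 10: smallest deg-1 vertex = 3, p_10 = 9. Add edge {3,9}. Now deg[3]=0, deg[9]=1.
Final: two remaining deg-1 vertices are 9, 12. Add edge {9,12}.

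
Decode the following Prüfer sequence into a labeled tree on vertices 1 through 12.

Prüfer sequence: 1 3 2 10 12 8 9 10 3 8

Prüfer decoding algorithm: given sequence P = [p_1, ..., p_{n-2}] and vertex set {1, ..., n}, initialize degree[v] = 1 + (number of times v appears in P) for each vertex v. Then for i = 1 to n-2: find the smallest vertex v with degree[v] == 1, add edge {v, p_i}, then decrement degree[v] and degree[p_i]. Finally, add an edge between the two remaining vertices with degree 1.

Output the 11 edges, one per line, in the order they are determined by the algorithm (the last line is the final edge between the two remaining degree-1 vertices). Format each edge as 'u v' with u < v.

Initial degrees: {1:2, 2:2, 3:3, 4:1, 5:1, 6:1, 7:1, 8:3, 9:2, 10:3, 11:1, 12:2}
Step 1: smallest deg-1 vertex = 4, p_1 = 1. Add edge {1,4}. Now deg[4]=0, deg[1]=1.
Step 2: smallest deg-1 vertex = 1, p_2 = 3. Add edge {1,3}. Now deg[1]=0, deg[3]=2.
Step 3: smallest deg-1 vertex = 5, p_3 = 2. Add edge {2,5}. Now deg[5]=0, deg[2]=1.
Step 4: smallest deg-1 vertex = 2, p_4 = 10. Add edge {2,10}. Now deg[2]=0, deg[10]=2.
Step 5: smallest deg-1 vertex = 6, p_5 = 12. Add edge {6,12}. Now deg[6]=0, deg[12]=1.
Step 6: smallest deg-1 vertex = 7, p_6 = 8. Add edge {7,8}. Now deg[7]=0, deg[8]=2.
Step 7: smallest deg-1 vertex = 11, p_7 = 9. Add edge {9,11}. Now deg[11]=0, deg[9]=1.
Step 8: smallest deg-1 vertex = 9, p_8 = 10. Add edge {9,10}. Now deg[9]=0, deg[10]=1.
Step 9: smallest deg-1 vertex = 10, p_9 = 3. Add edge {3,10}. Now deg[10]=0, deg[3]=1.
Step 10: smallest deg-1 vertex = 3, p_10 = 8. Add edge {3,8}. Now deg[3]=0, deg[8]=1.
Final: two remaining deg-1 vertices are 8, 12. Add edge {8,12}.

Answer: 1 4
1 3
2 5
2 10
6 12
7 8
9 11
9 10
3 10
3 8
8 12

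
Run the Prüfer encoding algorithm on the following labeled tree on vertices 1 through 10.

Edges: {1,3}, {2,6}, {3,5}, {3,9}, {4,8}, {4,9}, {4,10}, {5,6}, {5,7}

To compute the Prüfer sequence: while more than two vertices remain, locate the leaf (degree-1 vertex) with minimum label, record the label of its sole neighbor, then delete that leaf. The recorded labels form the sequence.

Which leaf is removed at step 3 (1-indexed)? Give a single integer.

Answer: 6

Derivation:
Step 1: current leaves = {1,2,7,8,10}. Remove leaf 1 (neighbor: 3).
Step 2: current leaves = {2,7,8,10}. Remove leaf 2 (neighbor: 6).
Step 3: current leaves = {6,7,8,10}. Remove leaf 6 (neighbor: 5).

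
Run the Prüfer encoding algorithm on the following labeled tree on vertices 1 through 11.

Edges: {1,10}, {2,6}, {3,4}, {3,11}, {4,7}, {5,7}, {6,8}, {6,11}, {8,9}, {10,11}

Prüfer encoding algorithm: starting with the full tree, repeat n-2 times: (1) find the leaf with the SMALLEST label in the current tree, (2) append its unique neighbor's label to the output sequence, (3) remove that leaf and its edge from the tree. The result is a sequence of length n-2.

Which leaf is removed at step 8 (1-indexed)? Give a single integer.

Answer: 8

Derivation:
Step 1: current leaves = {1,2,5,9}. Remove leaf 1 (neighbor: 10).
Step 2: current leaves = {2,5,9,10}. Remove leaf 2 (neighbor: 6).
Step 3: current leaves = {5,9,10}. Remove leaf 5 (neighbor: 7).
Step 4: current leaves = {7,9,10}. Remove leaf 7 (neighbor: 4).
Step 5: current leaves = {4,9,10}. Remove leaf 4 (neighbor: 3).
Step 6: current leaves = {3,9,10}. Remove leaf 3 (neighbor: 11).
Step 7: current leaves = {9,10}. Remove leaf 9 (neighbor: 8).
Step 8: current leaves = {8,10}. Remove leaf 8 (neighbor: 6).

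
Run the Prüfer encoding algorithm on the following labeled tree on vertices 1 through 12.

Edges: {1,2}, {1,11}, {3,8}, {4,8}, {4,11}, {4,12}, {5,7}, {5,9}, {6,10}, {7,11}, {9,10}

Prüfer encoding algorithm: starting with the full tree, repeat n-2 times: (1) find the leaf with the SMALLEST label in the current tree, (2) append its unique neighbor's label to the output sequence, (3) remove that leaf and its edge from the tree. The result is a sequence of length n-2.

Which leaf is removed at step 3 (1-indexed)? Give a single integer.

Answer: 3

Derivation:
Step 1: current leaves = {2,3,6,12}. Remove leaf 2 (neighbor: 1).
Step 2: current leaves = {1,3,6,12}. Remove leaf 1 (neighbor: 11).
Step 3: current leaves = {3,6,12}. Remove leaf 3 (neighbor: 8).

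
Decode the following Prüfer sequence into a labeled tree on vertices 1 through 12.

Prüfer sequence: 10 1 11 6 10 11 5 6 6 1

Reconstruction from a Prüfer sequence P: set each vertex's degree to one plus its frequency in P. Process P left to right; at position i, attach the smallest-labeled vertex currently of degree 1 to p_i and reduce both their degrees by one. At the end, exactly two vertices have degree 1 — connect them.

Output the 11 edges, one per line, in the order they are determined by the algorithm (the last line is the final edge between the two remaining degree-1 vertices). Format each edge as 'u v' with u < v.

Initial degrees: {1:3, 2:1, 3:1, 4:1, 5:2, 6:4, 7:1, 8:1, 9:1, 10:3, 11:3, 12:1}
Step 1: smallest deg-1 vertex = 2, p_1 = 10. Add edge {2,10}. Now deg[2]=0, deg[10]=2.
Step 2: smallest deg-1 vertex = 3, p_2 = 1. Add edge {1,3}. Now deg[3]=0, deg[1]=2.
Step 3: smallest deg-1 vertex = 4, p_3 = 11. Add edge {4,11}. Now deg[4]=0, deg[11]=2.
Step 4: smallest deg-1 vertex = 7, p_4 = 6. Add edge {6,7}. Now deg[7]=0, deg[6]=3.
Step 5: smallest deg-1 vertex = 8, p_5 = 10. Add edge {8,10}. Now deg[8]=0, deg[10]=1.
Step 6: smallest deg-1 vertex = 9, p_6 = 11. Add edge {9,11}. Now deg[9]=0, deg[11]=1.
Step 7: smallest deg-1 vertex = 10, p_7 = 5. Add edge {5,10}. Now deg[10]=0, deg[5]=1.
Step 8: smallest deg-1 vertex = 5, p_8 = 6. Add edge {5,6}. Now deg[5]=0, deg[6]=2.
Step 9: smallest deg-1 vertex = 11, p_9 = 6. Add edge {6,11}. Now deg[11]=0, deg[6]=1.
Step 10: smallest deg-1 vertex = 6, p_10 = 1. Add edge {1,6}. Now deg[6]=0, deg[1]=1.
Final: two remaining deg-1 vertices are 1, 12. Add edge {1,12}.

Answer: 2 10
1 3
4 11
6 7
8 10
9 11
5 10
5 6
6 11
1 6
1 12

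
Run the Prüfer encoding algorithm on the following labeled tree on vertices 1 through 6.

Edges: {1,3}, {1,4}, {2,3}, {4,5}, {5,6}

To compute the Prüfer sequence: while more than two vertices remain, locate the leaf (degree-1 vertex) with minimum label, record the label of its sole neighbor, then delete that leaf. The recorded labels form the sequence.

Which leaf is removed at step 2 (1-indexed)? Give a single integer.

Answer: 3

Derivation:
Step 1: current leaves = {2,6}. Remove leaf 2 (neighbor: 3).
Step 2: current leaves = {3,6}. Remove leaf 3 (neighbor: 1).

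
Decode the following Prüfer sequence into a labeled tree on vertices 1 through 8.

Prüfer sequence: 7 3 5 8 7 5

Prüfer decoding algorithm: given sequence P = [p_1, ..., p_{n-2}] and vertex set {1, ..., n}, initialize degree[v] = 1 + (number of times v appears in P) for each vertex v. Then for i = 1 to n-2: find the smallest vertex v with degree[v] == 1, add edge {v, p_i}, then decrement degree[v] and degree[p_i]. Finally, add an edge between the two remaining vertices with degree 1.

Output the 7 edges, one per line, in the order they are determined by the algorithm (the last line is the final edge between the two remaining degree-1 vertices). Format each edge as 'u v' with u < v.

Answer: 1 7
2 3
3 5
4 8
6 7
5 7
5 8

Derivation:
Initial degrees: {1:1, 2:1, 3:2, 4:1, 5:3, 6:1, 7:3, 8:2}
Step 1: smallest deg-1 vertex = 1, p_1 = 7. Add edge {1,7}. Now deg[1]=0, deg[7]=2.
Step 2: smallest deg-1 vertex = 2, p_2 = 3. Add edge {2,3}. Now deg[2]=0, deg[3]=1.
Step 3: smallest deg-1 vertex = 3, p_3 = 5. Add edge {3,5}. Now deg[3]=0, deg[5]=2.
Step 4: smallest deg-1 vertex = 4, p_4 = 8. Add edge {4,8}. Now deg[4]=0, deg[8]=1.
Step 5: smallest deg-1 vertex = 6, p_5 = 7. Add edge {6,7}. Now deg[6]=0, deg[7]=1.
Step 6: smallest deg-1 vertex = 7, p_6 = 5. Add edge {5,7}. Now deg[7]=0, deg[5]=1.
Final: two remaining deg-1 vertices are 5, 8. Add edge {5,8}.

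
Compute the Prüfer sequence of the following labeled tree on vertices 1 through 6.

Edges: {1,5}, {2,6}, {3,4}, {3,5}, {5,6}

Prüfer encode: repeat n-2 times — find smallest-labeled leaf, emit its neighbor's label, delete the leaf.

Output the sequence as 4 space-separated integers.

Answer: 5 6 3 5

Derivation:
Step 1: leaves = {1,2,4}. Remove smallest leaf 1, emit neighbor 5.
Step 2: leaves = {2,4}. Remove smallest leaf 2, emit neighbor 6.
Step 3: leaves = {4,6}. Remove smallest leaf 4, emit neighbor 3.
Step 4: leaves = {3,6}. Remove smallest leaf 3, emit neighbor 5.
Done: 2 vertices remain (5, 6). Sequence = [5 6 3 5]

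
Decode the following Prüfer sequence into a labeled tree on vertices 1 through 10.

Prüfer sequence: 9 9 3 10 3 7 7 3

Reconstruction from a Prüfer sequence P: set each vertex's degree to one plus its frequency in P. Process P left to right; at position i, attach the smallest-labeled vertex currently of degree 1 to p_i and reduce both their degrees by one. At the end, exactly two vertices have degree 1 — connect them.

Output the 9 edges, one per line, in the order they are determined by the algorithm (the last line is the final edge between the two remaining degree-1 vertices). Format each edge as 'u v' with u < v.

Answer: 1 9
2 9
3 4
5 10
3 6
7 8
7 9
3 7
3 10

Derivation:
Initial degrees: {1:1, 2:1, 3:4, 4:1, 5:1, 6:1, 7:3, 8:1, 9:3, 10:2}
Step 1: smallest deg-1 vertex = 1, p_1 = 9. Add edge {1,9}. Now deg[1]=0, deg[9]=2.
Step 2: smallest deg-1 vertex = 2, p_2 = 9. Add edge {2,9}. Now deg[2]=0, deg[9]=1.
Step 3: smallest deg-1 vertex = 4, p_3 = 3. Add edge {3,4}. Now deg[4]=0, deg[3]=3.
Step 4: smallest deg-1 vertex = 5, p_4 = 10. Add edge {5,10}. Now deg[5]=0, deg[10]=1.
Step 5: smallest deg-1 vertex = 6, p_5 = 3. Add edge {3,6}. Now deg[6]=0, deg[3]=2.
Step 6: smallest deg-1 vertex = 8, p_6 = 7. Add edge {7,8}. Now deg[8]=0, deg[7]=2.
Step 7: smallest deg-1 vertex = 9, p_7 = 7. Add edge {7,9}. Now deg[9]=0, deg[7]=1.
Step 8: smallest deg-1 vertex = 7, p_8 = 3. Add edge {3,7}. Now deg[7]=0, deg[3]=1.
Final: two remaining deg-1 vertices are 3, 10. Add edge {3,10}.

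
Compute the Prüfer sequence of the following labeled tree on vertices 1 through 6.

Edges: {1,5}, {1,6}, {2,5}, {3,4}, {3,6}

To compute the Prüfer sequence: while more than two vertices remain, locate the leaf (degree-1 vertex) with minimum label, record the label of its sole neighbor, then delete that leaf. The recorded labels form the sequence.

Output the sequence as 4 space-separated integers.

Answer: 5 3 6 1

Derivation:
Step 1: leaves = {2,4}. Remove smallest leaf 2, emit neighbor 5.
Step 2: leaves = {4,5}. Remove smallest leaf 4, emit neighbor 3.
Step 3: leaves = {3,5}. Remove smallest leaf 3, emit neighbor 6.
Step 4: leaves = {5,6}. Remove smallest leaf 5, emit neighbor 1.
Done: 2 vertices remain (1, 6). Sequence = [5 3 6 1]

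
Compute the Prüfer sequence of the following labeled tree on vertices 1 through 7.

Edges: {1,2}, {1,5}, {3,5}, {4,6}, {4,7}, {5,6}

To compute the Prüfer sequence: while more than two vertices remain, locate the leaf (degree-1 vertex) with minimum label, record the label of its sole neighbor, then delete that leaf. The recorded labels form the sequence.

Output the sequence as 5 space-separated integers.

Answer: 1 5 5 6 4

Derivation:
Step 1: leaves = {2,3,7}. Remove smallest leaf 2, emit neighbor 1.
Step 2: leaves = {1,3,7}. Remove smallest leaf 1, emit neighbor 5.
Step 3: leaves = {3,7}. Remove smallest leaf 3, emit neighbor 5.
Step 4: leaves = {5,7}. Remove smallest leaf 5, emit neighbor 6.
Step 5: leaves = {6,7}. Remove smallest leaf 6, emit neighbor 4.
Done: 2 vertices remain (4, 7). Sequence = [1 5 5 6 4]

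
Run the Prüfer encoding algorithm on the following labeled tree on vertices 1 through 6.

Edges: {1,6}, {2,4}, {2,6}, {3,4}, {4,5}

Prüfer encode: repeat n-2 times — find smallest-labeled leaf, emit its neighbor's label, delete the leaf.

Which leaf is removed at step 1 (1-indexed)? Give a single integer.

Answer: 1

Derivation:
Step 1: current leaves = {1,3,5}. Remove leaf 1 (neighbor: 6).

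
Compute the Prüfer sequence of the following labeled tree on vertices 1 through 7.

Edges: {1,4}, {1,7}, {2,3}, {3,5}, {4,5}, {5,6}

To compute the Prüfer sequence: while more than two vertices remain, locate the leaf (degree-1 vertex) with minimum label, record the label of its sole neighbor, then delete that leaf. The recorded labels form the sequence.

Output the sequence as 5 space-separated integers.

Answer: 3 5 5 4 1

Derivation:
Step 1: leaves = {2,6,7}. Remove smallest leaf 2, emit neighbor 3.
Step 2: leaves = {3,6,7}. Remove smallest leaf 3, emit neighbor 5.
Step 3: leaves = {6,7}. Remove smallest leaf 6, emit neighbor 5.
Step 4: leaves = {5,7}. Remove smallest leaf 5, emit neighbor 4.
Step 5: leaves = {4,7}. Remove smallest leaf 4, emit neighbor 1.
Done: 2 vertices remain (1, 7). Sequence = [3 5 5 4 1]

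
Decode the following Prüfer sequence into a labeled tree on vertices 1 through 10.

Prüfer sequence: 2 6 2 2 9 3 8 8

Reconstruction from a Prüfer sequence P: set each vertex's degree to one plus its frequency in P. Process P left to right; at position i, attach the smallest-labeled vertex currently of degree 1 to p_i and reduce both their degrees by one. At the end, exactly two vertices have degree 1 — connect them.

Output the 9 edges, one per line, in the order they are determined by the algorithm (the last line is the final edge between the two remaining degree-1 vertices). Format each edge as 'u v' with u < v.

Answer: 1 2
4 6
2 5
2 6
2 9
3 7
3 8
8 9
8 10

Derivation:
Initial degrees: {1:1, 2:4, 3:2, 4:1, 5:1, 6:2, 7:1, 8:3, 9:2, 10:1}
Step 1: smallest deg-1 vertex = 1, p_1 = 2. Add edge {1,2}. Now deg[1]=0, deg[2]=3.
Step 2: smallest deg-1 vertex = 4, p_2 = 6. Add edge {4,6}. Now deg[4]=0, deg[6]=1.
Step 3: smallest deg-1 vertex = 5, p_3 = 2. Add edge {2,5}. Now deg[5]=0, deg[2]=2.
Step 4: smallest deg-1 vertex = 6, p_4 = 2. Add edge {2,6}. Now deg[6]=0, deg[2]=1.
Step 5: smallest deg-1 vertex = 2, p_5 = 9. Add edge {2,9}. Now deg[2]=0, deg[9]=1.
Step 6: smallest deg-1 vertex = 7, p_6 = 3. Add edge {3,7}. Now deg[7]=0, deg[3]=1.
Step 7: smallest deg-1 vertex = 3, p_7 = 8. Add edge {3,8}. Now deg[3]=0, deg[8]=2.
Step 8: smallest deg-1 vertex = 9, p_8 = 8. Add edge {8,9}. Now deg[9]=0, deg[8]=1.
Final: two remaining deg-1 vertices are 8, 10. Add edge {8,10}.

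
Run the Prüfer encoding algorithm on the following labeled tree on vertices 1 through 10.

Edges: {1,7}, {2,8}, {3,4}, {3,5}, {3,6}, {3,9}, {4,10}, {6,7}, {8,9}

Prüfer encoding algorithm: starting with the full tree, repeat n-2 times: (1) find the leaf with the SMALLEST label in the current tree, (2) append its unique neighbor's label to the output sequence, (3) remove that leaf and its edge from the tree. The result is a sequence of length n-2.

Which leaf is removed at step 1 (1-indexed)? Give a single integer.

Answer: 1

Derivation:
Step 1: current leaves = {1,2,5,10}. Remove leaf 1 (neighbor: 7).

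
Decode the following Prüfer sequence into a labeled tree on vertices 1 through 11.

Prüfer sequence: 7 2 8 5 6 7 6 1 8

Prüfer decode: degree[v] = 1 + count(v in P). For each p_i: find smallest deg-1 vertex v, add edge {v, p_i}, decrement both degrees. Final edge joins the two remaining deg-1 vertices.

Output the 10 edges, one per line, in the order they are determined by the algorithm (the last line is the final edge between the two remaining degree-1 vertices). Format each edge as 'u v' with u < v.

Answer: 3 7
2 4
2 8
5 9
5 6
7 10
6 7
1 6
1 8
8 11

Derivation:
Initial degrees: {1:2, 2:2, 3:1, 4:1, 5:2, 6:3, 7:3, 8:3, 9:1, 10:1, 11:1}
Step 1: smallest deg-1 vertex = 3, p_1 = 7. Add edge {3,7}. Now deg[3]=0, deg[7]=2.
Step 2: smallest deg-1 vertex = 4, p_2 = 2. Add edge {2,4}. Now deg[4]=0, deg[2]=1.
Step 3: smallest deg-1 vertex = 2, p_3 = 8. Add edge {2,8}. Now deg[2]=0, deg[8]=2.
Step 4: smallest deg-1 vertex = 9, p_4 = 5. Add edge {5,9}. Now deg[9]=0, deg[5]=1.
Step 5: smallest deg-1 vertex = 5, p_5 = 6. Add edge {5,6}. Now deg[5]=0, deg[6]=2.
Step 6: smallest deg-1 vertex = 10, p_6 = 7. Add edge {7,10}. Now deg[10]=0, deg[7]=1.
Step 7: smallest deg-1 vertex = 7, p_7 = 6. Add edge {6,7}. Now deg[7]=0, deg[6]=1.
Step 8: smallest deg-1 vertex = 6, p_8 = 1. Add edge {1,6}. Now deg[6]=0, deg[1]=1.
Step 9: smallest deg-1 vertex = 1, p_9 = 8. Add edge {1,8}. Now deg[1]=0, deg[8]=1.
Final: two remaining deg-1 vertices are 8, 11. Add edge {8,11}.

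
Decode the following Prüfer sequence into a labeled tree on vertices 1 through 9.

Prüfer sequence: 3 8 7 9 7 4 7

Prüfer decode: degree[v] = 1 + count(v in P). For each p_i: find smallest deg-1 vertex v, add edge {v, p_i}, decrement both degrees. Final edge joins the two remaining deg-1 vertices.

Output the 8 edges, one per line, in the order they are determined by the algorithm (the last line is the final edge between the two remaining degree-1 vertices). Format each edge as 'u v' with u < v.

Answer: 1 3
2 8
3 7
5 9
6 7
4 8
4 7
7 9

Derivation:
Initial degrees: {1:1, 2:1, 3:2, 4:2, 5:1, 6:1, 7:4, 8:2, 9:2}
Step 1: smallest deg-1 vertex = 1, p_1 = 3. Add edge {1,3}. Now deg[1]=0, deg[3]=1.
Step 2: smallest deg-1 vertex = 2, p_2 = 8. Add edge {2,8}. Now deg[2]=0, deg[8]=1.
Step 3: smallest deg-1 vertex = 3, p_3 = 7. Add edge {3,7}. Now deg[3]=0, deg[7]=3.
Step 4: smallest deg-1 vertex = 5, p_4 = 9. Add edge {5,9}. Now deg[5]=0, deg[9]=1.
Step 5: smallest deg-1 vertex = 6, p_5 = 7. Add edge {6,7}. Now deg[6]=0, deg[7]=2.
Step 6: smallest deg-1 vertex = 8, p_6 = 4. Add edge {4,8}. Now deg[8]=0, deg[4]=1.
Step 7: smallest deg-1 vertex = 4, p_7 = 7. Add edge {4,7}. Now deg[4]=0, deg[7]=1.
Final: two remaining deg-1 vertices are 7, 9. Add edge {7,9}.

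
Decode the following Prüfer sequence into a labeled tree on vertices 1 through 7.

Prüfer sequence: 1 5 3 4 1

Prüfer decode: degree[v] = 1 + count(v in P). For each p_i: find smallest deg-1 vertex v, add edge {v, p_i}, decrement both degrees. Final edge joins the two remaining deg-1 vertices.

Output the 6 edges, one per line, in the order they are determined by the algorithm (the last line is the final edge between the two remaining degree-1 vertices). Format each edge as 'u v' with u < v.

Initial degrees: {1:3, 2:1, 3:2, 4:2, 5:2, 6:1, 7:1}
Step 1: smallest deg-1 vertex = 2, p_1 = 1. Add edge {1,2}. Now deg[2]=0, deg[1]=2.
Step 2: smallest deg-1 vertex = 6, p_2 = 5. Add edge {5,6}. Now deg[6]=0, deg[5]=1.
Step 3: smallest deg-1 vertex = 5, p_3 = 3. Add edge {3,5}. Now deg[5]=0, deg[3]=1.
Step 4: smallest deg-1 vertex = 3, p_4 = 4. Add edge {3,4}. Now deg[3]=0, deg[4]=1.
Step 5: smallest deg-1 vertex = 4, p_5 = 1. Add edge {1,4}. Now deg[4]=0, deg[1]=1.
Final: two remaining deg-1 vertices are 1, 7. Add edge {1,7}.

Answer: 1 2
5 6
3 5
3 4
1 4
1 7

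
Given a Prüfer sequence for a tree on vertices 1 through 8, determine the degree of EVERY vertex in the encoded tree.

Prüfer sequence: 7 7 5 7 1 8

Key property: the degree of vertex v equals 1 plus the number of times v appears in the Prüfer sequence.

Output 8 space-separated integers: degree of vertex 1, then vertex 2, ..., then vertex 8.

p_1 = 7: count[7] becomes 1
p_2 = 7: count[7] becomes 2
p_3 = 5: count[5] becomes 1
p_4 = 7: count[7] becomes 3
p_5 = 1: count[1] becomes 1
p_6 = 8: count[8] becomes 1
Degrees (1 + count): deg[1]=1+1=2, deg[2]=1+0=1, deg[3]=1+0=1, deg[4]=1+0=1, deg[5]=1+1=2, deg[6]=1+0=1, deg[7]=1+3=4, deg[8]=1+1=2

Answer: 2 1 1 1 2 1 4 2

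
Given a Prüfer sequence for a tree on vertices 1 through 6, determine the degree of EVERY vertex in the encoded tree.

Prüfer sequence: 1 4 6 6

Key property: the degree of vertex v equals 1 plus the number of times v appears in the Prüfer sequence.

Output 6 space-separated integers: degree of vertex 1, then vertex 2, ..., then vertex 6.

Answer: 2 1 1 2 1 3

Derivation:
p_1 = 1: count[1] becomes 1
p_2 = 4: count[4] becomes 1
p_3 = 6: count[6] becomes 1
p_4 = 6: count[6] becomes 2
Degrees (1 + count): deg[1]=1+1=2, deg[2]=1+0=1, deg[3]=1+0=1, deg[4]=1+1=2, deg[5]=1+0=1, deg[6]=1+2=3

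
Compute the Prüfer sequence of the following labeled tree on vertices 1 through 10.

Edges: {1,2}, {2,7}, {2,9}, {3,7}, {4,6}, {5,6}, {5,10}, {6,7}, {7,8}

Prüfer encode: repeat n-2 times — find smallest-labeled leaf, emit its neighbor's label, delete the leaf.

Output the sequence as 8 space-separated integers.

Step 1: leaves = {1,3,4,8,9,10}. Remove smallest leaf 1, emit neighbor 2.
Step 2: leaves = {3,4,8,9,10}. Remove smallest leaf 3, emit neighbor 7.
Step 3: leaves = {4,8,9,10}. Remove smallest leaf 4, emit neighbor 6.
Step 4: leaves = {8,9,10}. Remove smallest leaf 8, emit neighbor 7.
Step 5: leaves = {9,10}. Remove smallest leaf 9, emit neighbor 2.
Step 6: leaves = {2,10}. Remove smallest leaf 2, emit neighbor 7.
Step 7: leaves = {7,10}. Remove smallest leaf 7, emit neighbor 6.
Step 8: leaves = {6,10}. Remove smallest leaf 6, emit neighbor 5.
Done: 2 vertices remain (5, 10). Sequence = [2 7 6 7 2 7 6 5]

Answer: 2 7 6 7 2 7 6 5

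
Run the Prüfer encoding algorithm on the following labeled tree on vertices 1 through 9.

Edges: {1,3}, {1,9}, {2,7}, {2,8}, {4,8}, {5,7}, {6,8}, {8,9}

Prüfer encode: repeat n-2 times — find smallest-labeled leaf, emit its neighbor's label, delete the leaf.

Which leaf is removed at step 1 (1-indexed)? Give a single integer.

Step 1: current leaves = {3,4,5,6}. Remove leaf 3 (neighbor: 1).

Answer: 3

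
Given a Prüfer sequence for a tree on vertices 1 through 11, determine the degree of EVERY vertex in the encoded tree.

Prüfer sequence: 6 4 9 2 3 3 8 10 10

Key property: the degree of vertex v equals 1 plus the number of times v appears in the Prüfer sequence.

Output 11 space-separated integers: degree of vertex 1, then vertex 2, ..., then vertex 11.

Answer: 1 2 3 2 1 2 1 2 2 3 1

Derivation:
p_1 = 6: count[6] becomes 1
p_2 = 4: count[4] becomes 1
p_3 = 9: count[9] becomes 1
p_4 = 2: count[2] becomes 1
p_5 = 3: count[3] becomes 1
p_6 = 3: count[3] becomes 2
p_7 = 8: count[8] becomes 1
p_8 = 10: count[10] becomes 1
p_9 = 10: count[10] becomes 2
Degrees (1 + count): deg[1]=1+0=1, deg[2]=1+1=2, deg[3]=1+2=3, deg[4]=1+1=2, deg[5]=1+0=1, deg[6]=1+1=2, deg[7]=1+0=1, deg[8]=1+1=2, deg[9]=1+1=2, deg[10]=1+2=3, deg[11]=1+0=1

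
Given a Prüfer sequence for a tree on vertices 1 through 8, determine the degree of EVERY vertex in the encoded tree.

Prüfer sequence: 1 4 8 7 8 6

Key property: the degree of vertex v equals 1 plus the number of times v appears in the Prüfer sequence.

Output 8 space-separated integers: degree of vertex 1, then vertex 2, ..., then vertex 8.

Answer: 2 1 1 2 1 2 2 3

Derivation:
p_1 = 1: count[1] becomes 1
p_2 = 4: count[4] becomes 1
p_3 = 8: count[8] becomes 1
p_4 = 7: count[7] becomes 1
p_5 = 8: count[8] becomes 2
p_6 = 6: count[6] becomes 1
Degrees (1 + count): deg[1]=1+1=2, deg[2]=1+0=1, deg[3]=1+0=1, deg[4]=1+1=2, deg[5]=1+0=1, deg[6]=1+1=2, deg[7]=1+1=2, deg[8]=1+2=3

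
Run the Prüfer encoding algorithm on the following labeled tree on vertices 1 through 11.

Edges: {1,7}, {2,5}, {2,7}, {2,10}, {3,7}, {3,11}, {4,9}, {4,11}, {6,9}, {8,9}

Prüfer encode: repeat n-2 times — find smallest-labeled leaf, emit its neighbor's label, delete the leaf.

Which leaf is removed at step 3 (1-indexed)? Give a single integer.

Step 1: current leaves = {1,5,6,8,10}. Remove leaf 1 (neighbor: 7).
Step 2: current leaves = {5,6,8,10}. Remove leaf 5 (neighbor: 2).
Step 3: current leaves = {6,8,10}. Remove leaf 6 (neighbor: 9).

Answer: 6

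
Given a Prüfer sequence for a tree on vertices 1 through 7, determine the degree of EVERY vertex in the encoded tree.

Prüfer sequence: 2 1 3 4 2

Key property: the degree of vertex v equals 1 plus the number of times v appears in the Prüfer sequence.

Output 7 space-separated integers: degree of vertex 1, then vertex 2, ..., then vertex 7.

Answer: 2 3 2 2 1 1 1

Derivation:
p_1 = 2: count[2] becomes 1
p_2 = 1: count[1] becomes 1
p_3 = 3: count[3] becomes 1
p_4 = 4: count[4] becomes 1
p_5 = 2: count[2] becomes 2
Degrees (1 + count): deg[1]=1+1=2, deg[2]=1+2=3, deg[3]=1+1=2, deg[4]=1+1=2, deg[5]=1+0=1, deg[6]=1+0=1, deg[7]=1+0=1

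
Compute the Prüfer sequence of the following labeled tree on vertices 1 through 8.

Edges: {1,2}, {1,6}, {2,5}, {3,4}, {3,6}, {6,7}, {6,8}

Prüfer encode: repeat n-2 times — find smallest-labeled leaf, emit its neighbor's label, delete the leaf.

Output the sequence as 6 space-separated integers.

Answer: 3 6 2 1 6 6

Derivation:
Step 1: leaves = {4,5,7,8}. Remove smallest leaf 4, emit neighbor 3.
Step 2: leaves = {3,5,7,8}. Remove smallest leaf 3, emit neighbor 6.
Step 3: leaves = {5,7,8}. Remove smallest leaf 5, emit neighbor 2.
Step 4: leaves = {2,7,8}. Remove smallest leaf 2, emit neighbor 1.
Step 5: leaves = {1,7,8}. Remove smallest leaf 1, emit neighbor 6.
Step 6: leaves = {7,8}. Remove smallest leaf 7, emit neighbor 6.
Done: 2 vertices remain (6, 8). Sequence = [3 6 2 1 6 6]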